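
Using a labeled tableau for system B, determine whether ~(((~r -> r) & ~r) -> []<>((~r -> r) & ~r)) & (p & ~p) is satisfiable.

1. ~(((~r -> r) & ~r) -> []<>((~r -> r) & ~r)) & (p & ~p), 0
2. ~(((~r -> r) & ~r) -> []<>((~r -> r) & ~r)), 0
3. p & ~p, 0
4. (~r -> r) & ~r, 0
5. ~[]<>((~r -> r) & ~r), 0
6. p, 0
7. ~p, 0
Accessibility: 0R0
Branch closes: p and ~p both at 0.
All branches of the tableau close; one closing branch shown above.

Unsatisfiable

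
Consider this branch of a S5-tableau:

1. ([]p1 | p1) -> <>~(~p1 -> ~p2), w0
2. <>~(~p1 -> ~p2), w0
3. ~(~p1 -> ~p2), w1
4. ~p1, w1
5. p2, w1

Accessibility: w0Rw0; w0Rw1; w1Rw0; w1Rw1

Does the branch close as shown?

Not closed

There is no literal clash: for every atom and world, at most one sign appears.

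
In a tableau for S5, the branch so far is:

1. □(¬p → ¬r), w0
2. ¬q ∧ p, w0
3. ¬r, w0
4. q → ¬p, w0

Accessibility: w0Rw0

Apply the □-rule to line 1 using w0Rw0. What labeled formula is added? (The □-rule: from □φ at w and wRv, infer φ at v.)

¬p → ¬r, w0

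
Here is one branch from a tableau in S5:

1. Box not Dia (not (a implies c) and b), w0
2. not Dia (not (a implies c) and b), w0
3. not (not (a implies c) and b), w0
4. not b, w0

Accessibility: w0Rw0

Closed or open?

No world carries both an atom and its negation.

Not closed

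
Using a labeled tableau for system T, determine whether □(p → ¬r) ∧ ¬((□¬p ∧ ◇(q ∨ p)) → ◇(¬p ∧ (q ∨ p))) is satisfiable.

No, unsatisfiable

1. □(p → ¬r) ∧ ¬((□¬p ∧ ◇(q ∨ p)) → ◇(¬p ∧ (q ∨ p))), w0
2. □(p → ¬r), w0   [∧-rule on 1]
3. ¬((□¬p ∧ ◇(q ∨ p)) → ◇(¬p ∧ (q ∨ p))), w0   [∧-rule on 1]
4. □¬p ∧ ◇(q ∨ p), w0   [¬→-rule on 3]
5. ¬◇(¬p ∧ (q ∨ p)), w0   [¬→-rule on 3]
6. □¬p, w0   [∧-rule on 4]
7. ◇(q ∨ p), w0   [∧-rule on 4]
8. p → ¬r, w0   [□-rule on 2 via w0Rw0]
9. ¬(¬p ∧ (q ∨ p)), w0   [¬◇-rule on 5 via w0Rw0]
10. ¬p, w0   [□-rule on 6 via w0Rw0]
11. ¬r, w0   [→-rule on 8 (branches; this branch)]
12. ¬(q ∨ p), w0   [¬∧-rule on 9 (branches; this branch)]
13. ¬q, w0   [¬∨-rule on 12]
14. q ∨ p, w1   [◇-rule on 7: fresh world w1, w0Rw1]
15. p → ¬r, w1   [□-rule on 2 via w0Rw1]
16. ¬(¬p ∧ (q ∨ p)), w1   [¬◇-rule on 5 via w0Rw1]
17. ¬p, w1   [□-rule on 6 via w0Rw1]
18. q, w1   [∨-rule on 14 (branches; this branch)]
19. ¬r, w1   [→-rule on 15 (branches; this branch)]
20. ¬(q ∨ p), w1   [¬∧-rule on 16 (branches; this branch)]
21. ¬q, w1   [¬∨-rule on 20]
Accessibility: w0Rw0, w0Rw1, w1Rw1
Branch closes: q and ¬q both at w1.
(One branch shown.) All branches close.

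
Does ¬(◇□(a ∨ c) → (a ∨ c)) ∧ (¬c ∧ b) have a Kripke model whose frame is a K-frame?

Satisfiable

1. ¬(◇□(a ∨ c) → (a ∨ c)) ∧ (¬c ∧ b), w0
2. ¬(◇□(a ∨ c) → (a ∨ c)), w0
3. ¬c ∧ b, w0
4. ◇□(a ∨ c), w0
5. ¬(a ∨ c), w0
6. ¬c, w0
7. b, w0
8. ¬a, w0
9. □(a ∨ c), w1
Accessibility: w0Rw1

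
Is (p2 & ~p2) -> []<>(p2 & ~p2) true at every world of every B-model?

Yes, valid

Tableau for the negation ~((p2 & ~p2) -> []<>(p2 & ~p2)):
1. ~((p2 & ~p2) -> []<>(p2 & ~p2)), u
2. p2 & ~p2, u   [~->-rule on 1]
3. ~[]<>(p2 & ~p2), u   [~->-rule on 1]
4. p2, u   [&-rule on 2]
5. ~p2, u   [&-rule on 2]
Accessibility: uRu
Branch closes: p2 and ~p2 both at u.
All branches of the negation close; one closing branch shown above.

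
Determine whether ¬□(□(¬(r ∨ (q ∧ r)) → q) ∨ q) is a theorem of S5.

Tableau for the negation □(□(¬(r ∨ (q ∧ r)) → q) ∨ q):
1. □(□(¬(r ∨ (q ∧ r)) → q) ∨ q), w0
2. □(¬(r ∨ (q ∧ r)) → q) ∨ q, w0
3. q, w0
Accessibility: w0Rw0
The negation has an open branch (countermodel exists).

Invalid (countermodel exists)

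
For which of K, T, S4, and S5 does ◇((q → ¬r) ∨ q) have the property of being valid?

T, S4, S5

K-tableau for the negation ¬◇((q → ¬r) ∨ q):
1. ¬◇((q → ¬r) ∨ q), 0
Complete open branch: countermodel on a K-frame, so not valid in K.
T-tableau for the negation ¬◇((q → ¬r) ∨ q):
1. ¬◇((q → ¬r) ∨ q), 0
2. ¬((q → ¬r) ∨ q), 0
3. ¬(q → ¬r), 0
4. ¬q, 0
5. q, 0
6. r, 0
Accessibility: 0R0
Branch closes: q and ¬q both at 0.
Every branch closes (one shown): valid in T, hence also in S4, S5 (every theorem of T is a theorem of S4 and S5).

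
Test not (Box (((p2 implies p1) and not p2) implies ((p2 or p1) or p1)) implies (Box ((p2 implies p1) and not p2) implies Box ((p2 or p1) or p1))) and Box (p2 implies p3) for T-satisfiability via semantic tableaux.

No, unsatisfiable

1. not (Box (((p2 implies p1) and not p2) implies ((p2 or p1) or p1)) implies (Box ((p2 implies p1) and not p2) implies Box ((p2 or p1) or p1))) and Box (p2 implies p3), u
2. not (Box (((p2 implies p1) and not p2) implies ((p2 or p1) or p1)) implies (Box ((p2 implies p1) and not p2) implies Box ((p2 or p1) or p1))), u
3. Box (p2 implies p3), u
4. Box (((p2 implies p1) and not p2) implies ((p2 or p1) or p1)), u
5. not (Box ((p2 implies p1) and not p2) implies Box ((p2 or p1) or p1)), u
6. Box ((p2 implies p1) and not p2), u
7. not Box ((p2 or p1) or p1), u
8. p2 implies p3, u
9. ((p2 implies p1) and not p2) implies ((p2 or p1) or p1), u
10. (p2 implies p1) and not p2, u
11. p2 implies p1, u
12. not p2, u
13. p3, u
14. (p2 or p1) or p1, u
15. p1, u
16. p2 or p1, u
17. not ((p2 or p1) or p1), v
18. not (p2 or p1), v
19. not p1, v
20. not p2, v
21. p2 implies p3, v
22. ((p2 implies p1) and not p2) implies ((p2 or p1) or p1), v
23. (p2 implies p1) and not p2, v
24. p2 implies p1, v
25. p3, v
26. (p2 or p1) or p1, v
27. p2 or p1, v
28. p1, v
Accessibility: uRu, uRv, vRv
Branch closes: p1 and not p1 both at v.
Every branch closes; the branch above is one of them.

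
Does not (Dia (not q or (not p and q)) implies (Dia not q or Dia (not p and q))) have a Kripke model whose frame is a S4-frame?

1. not (Dia (not q or (not p and q)) implies (Dia not q or Dia (not p and q))), w0
2. Dia (not q or (not p and q)), w0   [neg-implies-rule on 1]
3. not (Dia not q or Dia (not p and q)), w0   [neg-implies-rule on 1]
4. not Dia not q, w0   [neg-or-rule on 3]
5. not Dia (not p and q), w0   [neg-or-rule on 3]
6. q, w0   [neg-Dia-rule on 4 via w0Rw0]
7. not (not p and q), w0   [neg-Dia-rule on 5 via w0Rw0]
8. p, w0   [neg-and-rule on 7 (branches; this branch)]
9. not q or (not p and q), w1   [Dia-rule on 2: fresh world w1, w0Rw1]
10. q, w1   [neg-Dia-rule on 4 via w0Rw1]
11. not (not p and q), w1   [neg-Dia-rule on 5 via w0Rw1]
12. not p and q, w1   [or-rule on 9 (branches; this branch)]
13. not p, w1   [and-rule on 12]
14. not q, w1   [neg-and-rule on 11 (branches; this branch)]
Accessibility: w0Rw0, w0Rw1, w1Rw1
Branch closes: q and not q both at w1.
All branches of the tableau close; one closing branch shown above.

Unsatisfiable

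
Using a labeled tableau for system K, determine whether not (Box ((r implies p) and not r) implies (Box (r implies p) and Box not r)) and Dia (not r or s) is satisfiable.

1. not (Box ((r implies p) and not r) implies (Box (r implies p) and Box not r)) and Dia (not r or s), u
2. not (Box ((r implies p) and not r) implies (Box (r implies p) and Box not r)), u
3. Dia (not r or s), u
4. Box ((r implies p) and not r), u
5. not (Box (r implies p) and Box not r), u
6. not Box (r implies p), u
7. not r or s, v
8. (r implies p) and not r, v
9. r implies p, v
10. not r, v
11. s, v
12. p, v
13. not (r implies p), w
14. r, w
15. not p, w
16. (r implies p) and not r, w
17. r implies p, w
18. not r, w
Accessibility: uRv, uRw
Branch closes: r and not r both at w.
All branches of the tableau close; one closing branch shown above.

No, unsatisfiable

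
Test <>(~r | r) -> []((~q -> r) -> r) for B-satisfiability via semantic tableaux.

Yes, satisfiable

1. <>(~r | r) -> []((~q -> r) -> r), w0
2. []((~q -> r) -> r), w0
3. (~q -> r) -> r, w0
4. r, w0
Accessibility: w0Rw0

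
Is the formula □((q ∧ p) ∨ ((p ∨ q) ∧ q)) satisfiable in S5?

1. □((q ∧ p) ∨ ((p ∨ q) ∧ q)), 0
2. (q ∧ p) ∨ ((p ∨ q) ∧ q), 0
3. (p ∨ q) ∧ q, 0
4. p ∨ q, 0
5. q, 0
Accessibility: 0R0

Satisfiable (open branch found)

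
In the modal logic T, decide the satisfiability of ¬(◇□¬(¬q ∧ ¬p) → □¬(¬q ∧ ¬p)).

1. ¬(◇□¬(¬q ∧ ¬p) → □¬(¬q ∧ ¬p)), u
2. ◇□¬(¬q ∧ ¬p), u
3. ¬□¬(¬q ∧ ¬p), u
4. □¬(¬q ∧ ¬p), v
5. ¬(¬q ∧ ¬p), v
6. p, v
7. ¬q ∧ ¬p, w
8. ¬q, w
9. ¬p, w
Accessibility: uRu, uRv, uRw, vRv, wRw

Satisfiable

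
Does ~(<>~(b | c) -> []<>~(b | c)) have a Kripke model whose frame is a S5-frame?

1. ~(<>~(b | c) -> []<>~(b | c)), 0
2. <>~(b | c), 0
3. ~[]<>~(b | c), 0
4. ~(b | c), 1
5. ~b, 1
6. ~c, 1
7. ~<>~(b | c), 2
8. b | c, 0
9. b | c, 1
10. b | c, 2
11. c, 0
12. c, 1
Accessibility: 0R0, 0R1, 0R2, 1R0, 1R1, 1R2, 2R0, 2R1, 2R2
Branch closes: c and ~c both at 1.
All branches of the tableau close; one closing branch shown above.

No, unsatisfiable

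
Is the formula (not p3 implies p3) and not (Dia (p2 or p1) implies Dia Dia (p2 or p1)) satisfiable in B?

1. (not p3 implies p3) and not (Dia (p2 or p1) implies Dia Dia (p2 or p1)), 0
2. not p3 implies p3, 0   [and-rule on 1]
3. not (Dia (p2 or p1) implies Dia Dia (p2 or p1)), 0   [and-rule on 1]
4. Dia (p2 or p1), 0   [neg-implies-rule on 3]
5. not Dia Dia (p2 or p1), 0   [neg-implies-rule on 3]
6. not Dia (p2 or p1), 0   [neg-Dia-rule on 5 via 0R0]
7. not (p2 or p1), 0   [neg-Dia-rule on 6 via 0R0]
8. not p2, 0   [neg-or-rule on 7]
9. not p1, 0   [neg-or-rule on 7]
10. p3, 0   [implies-rule on 2 (branches; this branch)]
11. p2 or p1, 1   [Dia-rule on 4: fresh world 1, 0R1]
12. not Dia (p2 or p1), 1   [neg-Dia-rule on 5 via 0R1]
13. not (p2 or p1), 1   [neg-Dia-rule on 6 via 0R1]
14. not p2, 1   [neg-or-rule on 13]
15. not p1, 1   [neg-or-rule on 13]
16. p1, 1   [or-rule on 11 (branches; this branch)]
Accessibility: 0R0, 0R1, 1R0, 1R1
Branch closes: p1 and not p1 both at 1.
Every branch closes; the branch above is one of them.

Unsatisfiable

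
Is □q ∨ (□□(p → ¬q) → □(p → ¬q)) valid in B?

Tableau for the negation ¬(□q ∨ (□□(p → ¬q) → □(p → ¬q))):
1. ¬(□q ∨ (□□(p → ¬q) → □(p → ¬q))), 0
2. ¬□q, 0   [¬∨-rule on 1]
3. ¬(□□(p → ¬q) → □(p → ¬q)), 0   [¬∨-rule on 1]
4. □□(p → ¬q), 0   [¬→-rule on 3]
5. ¬□(p → ¬q), 0   [¬→-rule on 3]
6. □(p → ¬q), 0   [□-rule on 4 via 0R0]
7. p → ¬q, 0   [□-rule on 6 via 0R0]
8. ¬q, 0   [→-rule on 7 (branches; this branch)]
9. ¬q, 1   [¬□-rule on 2: fresh world 1, 0R1]
10. □(p → ¬q), 1   [□-rule on 4 via 0R1]
11. p → ¬q, 1   [□-rule on 6 via 0R1]
12. ¬(p → ¬q), 2   [¬□-rule on 5: fresh world 2, 0R2]
13. p, 2   [¬→-rule on 12]
14. q, 2   [¬→-rule on 12]
15. □(p → ¬q), 2   [□-rule on 4 via 0R2]
16. p → ¬q, 2   [□-rule on 6 via 0R2]
17. ¬q, 2   [→-rule on 16 (branches; this branch)]
Accessibility: 0R0, 0R1, 0R2, 1R0, 1R1, 2R0, 2R2
Branch closes: q and ¬q both at 2.
All branches of the negation close; one closing branch shown above.

Valid in B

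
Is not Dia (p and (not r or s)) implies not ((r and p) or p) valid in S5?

Not valid

Tableau for the negation not (not Dia (p and (not r or s)) implies not ((r and p) or p)):
1. not (not Dia (p and (not r or s)) implies not ((r and p) or p)), 0
2. not Dia (p and (not r or s)), 0
3. (r and p) or p, 0
4. not (p and (not r or s)), 0
5. p, 0
6. not (not r or s), 0
7. r, 0
8. not s, 0
Accessibility: 0R0
The negation has an open branch (countermodel exists).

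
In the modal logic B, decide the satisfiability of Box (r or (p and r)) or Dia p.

1. Box (r or (p and r)) or Dia p, u
2. Dia p, u
3. p, v
Accessibility: uRu, uRv, vRu, vRv

Satisfiable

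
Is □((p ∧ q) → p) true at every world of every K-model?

Yes, valid

Tableau for the negation ¬□((p ∧ q) → p):
1. ¬□((p ∧ q) → p), w0
2. ¬((p ∧ q) → p), w1   [¬□-rule on 1: fresh world w1, w0Rw1]
3. p ∧ q, w1   [¬→-rule on 2]
4. ¬p, w1   [¬→-rule on 2]
5. p, w1   [∧-rule on 3]
6. q, w1   [∧-rule on 3]
Accessibility: w0Rw1
Branch closes: p and ¬p both at w1.
Every branch of the negation's tableau closes; the branch above is one of them.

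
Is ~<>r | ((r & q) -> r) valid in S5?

Tableau for the negation ~(~<>r | ((r & q) -> r)):
1. ~(~<>r | ((r & q) -> r)), 0
2. <>r, 0
3. ~((r & q) -> r), 0
4. r & q, 0
5. ~r, 0
6. r, 0
7. q, 0
Accessibility: 0R0
Branch closes: r and ~r both at 0.
Every branch of the negation's tableau closes; the branch above is one of them.

Valid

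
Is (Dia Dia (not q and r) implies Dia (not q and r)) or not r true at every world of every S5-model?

Tableau for the negation not ((Dia Dia (not q and r) implies Dia (not q and r)) or not r):
1. not ((Dia Dia (not q and r) implies Dia (not q and r)) or not r), u
2. not (Dia Dia (not q and r) implies Dia (not q and r)), u
3. r, u
4. Dia Dia (not q and r), u
5. not Dia (not q and r), u
6. not (not q and r), u
7. q, u
8. Dia (not q and r), v
9. not (not q and r), v
10. not r, v
11. not q and r, w
12. not q, w
13. r, w
14. not (not q and r), w
15. not r, w
Accessibility: uRu, uRv, uRw, vRu, vRv, vRw, wRu, wRv, wRw
Branch closes: r and not r both at w.
Every branch of the negation's tableau closes; the branch above is one of them.

Valid in S5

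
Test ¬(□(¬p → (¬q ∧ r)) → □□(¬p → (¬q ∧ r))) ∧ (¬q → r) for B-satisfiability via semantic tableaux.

Yes, satisfiable

1. ¬(□(¬p → (¬q ∧ r)) → □□(¬p → (¬q ∧ r))) ∧ (¬q → r), 0
2. ¬(□(¬p → (¬q ∧ r)) → □□(¬p → (¬q ∧ r))), 0
3. ¬q → r, 0
4. □(¬p → (¬q ∧ r)), 0
5. ¬□□(¬p → (¬q ∧ r)), 0
6. ¬p → (¬q ∧ r), 0
7. r, 0
8. ¬q ∧ r, 0
9. ¬q, 0
10. ¬□(¬p → (¬q ∧ r)), 1
11. ¬p → (¬q ∧ r), 1
12. ¬q ∧ r, 1
13. ¬q, 1
14. r, 1
15. ¬(¬p → (¬q ∧ r)), 2
16. ¬p, 2
17. ¬(¬q ∧ r), 2
18. ¬r, 2
Accessibility: 0R0, 0R1, 1R0, 1R1, 1R2, 2R1, 2R2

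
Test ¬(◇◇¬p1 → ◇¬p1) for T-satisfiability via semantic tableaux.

Yes, satisfiable

1. ¬(◇◇¬p1 → ◇¬p1), w0
2. ◇◇¬p1, w0
3. ¬◇¬p1, w0
4. p1, w0
5. ◇¬p1, w1
6. p1, w1
7. ¬p1, w2
Accessibility: w0Rw0, w0Rw1, w1Rw1, w1Rw2, w2Rw2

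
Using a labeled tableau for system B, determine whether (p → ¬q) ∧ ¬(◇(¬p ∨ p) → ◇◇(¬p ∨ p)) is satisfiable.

1. (p → ¬q) ∧ ¬(◇(¬p ∨ p) → ◇◇(¬p ∨ p)), 0
2. p → ¬q, 0
3. ¬(◇(¬p ∨ p) → ◇◇(¬p ∨ p)), 0
4. ◇(¬p ∨ p), 0
5. ¬◇◇(¬p ∨ p), 0
6. ¬◇(¬p ∨ p), 0
7. ¬(¬p ∨ p), 0
8. p, 0
9. ¬p, 0
Accessibility: 0R0
Branch closes: p and ¬p both at 0.
(One branch shown.) All branches close.

Unsatisfiable (every branch closes)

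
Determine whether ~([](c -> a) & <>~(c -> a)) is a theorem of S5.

Tableau for the negation [](c -> a) & <>~(c -> a):
1. [](c -> a) & <>~(c -> a), 0
2. [](c -> a), 0
3. <>~(c -> a), 0
4. c -> a, 0
5. a, 0
6. ~(c -> a), 1
7. c, 1
8. ~a, 1
9. c -> a, 1
10. a, 1
Accessibility: 0R0, 0R1, 1R0, 1R1
Branch closes: a and ~a both at 1.
All branches of the negation close; one closing branch shown above.

Valid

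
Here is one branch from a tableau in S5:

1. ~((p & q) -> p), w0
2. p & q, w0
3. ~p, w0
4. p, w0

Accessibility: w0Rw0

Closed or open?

Both p and ~p appear at w0.

Closed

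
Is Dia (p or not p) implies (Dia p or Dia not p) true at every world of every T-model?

Tableau for the negation not (Dia (p or not p) implies (Dia p or Dia not p)):
1. not (Dia (p or not p) implies (Dia p or Dia not p)), w0
2. Dia (p or not p), w0   [neg-implies-rule on 1]
3. not (Dia p or Dia not p), w0   [neg-implies-rule on 1]
4. not Dia p, w0   [neg-or-rule on 3]
5. not Dia not p, w0   [neg-or-rule on 3]
6. not p, w0   [neg-Dia-rule on 4 via w0Rw0]
7. p, w0   [neg-Dia-rule on 5 via w0Rw0]
Accessibility: w0Rw0
Branch closes: p and not p both at w0.
Every branch of the negation's tableau closes; the branch above is one of them.

Valid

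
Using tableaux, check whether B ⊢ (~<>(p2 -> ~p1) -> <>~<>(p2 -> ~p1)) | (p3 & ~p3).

Valid in B

Tableau for the negation ~((~<>(p2 -> ~p1) -> <>~<>(p2 -> ~p1)) | (p3 & ~p3)):
1. ~((~<>(p2 -> ~p1) -> <>~<>(p2 -> ~p1)) | (p3 & ~p3)), 0
2. ~(~<>(p2 -> ~p1) -> <>~<>(p2 -> ~p1)), 0
3. ~(p3 & ~p3), 0
4. ~<>(p2 -> ~p1), 0
5. ~<>~<>(p2 -> ~p1), 0
6. ~(p2 -> ~p1), 0
7. p2, 0
8. p1, 0
9. <>(p2 -> ~p1), 0
10. p3, 0
11. p2 -> ~p1, 1
12. ~(p2 -> ~p1), 1
13. p2, 1
14. p1, 1
15. <>(p2 -> ~p1), 1
16. ~p1, 1
Accessibility: 0R0, 0R1, 1R0, 1R1
Branch closes: p1 and ~p1 both at 1.
Every branch of the negation's tableau closes; the branch above is one of them.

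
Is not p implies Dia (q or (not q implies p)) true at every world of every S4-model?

Tableau for the negation not (not p implies Dia (q or (not q implies p))):
1. not (not p implies Dia (q or (not q implies p))), 0
2. not p, 0
3. not Dia (q or (not q implies p)), 0
4. not (q or (not q implies p)), 0
5. not q, 0
6. not (not q implies p), 0
Accessibility: 0R0
The negation has an open branch (countermodel exists).

Not valid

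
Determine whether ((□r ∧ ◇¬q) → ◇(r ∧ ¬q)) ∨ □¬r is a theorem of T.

Tableau for the negation ¬(((□r ∧ ◇¬q) → ◇(r ∧ ¬q)) ∨ □¬r):
1. ¬(((□r ∧ ◇¬q) → ◇(r ∧ ¬q)) ∨ □¬r), 0
2. ¬((□r ∧ ◇¬q) → ◇(r ∧ ¬q)), 0
3. ¬□¬r, 0
4. □r ∧ ◇¬q, 0
5. ¬◇(r ∧ ¬q), 0
6. □r, 0
7. ◇¬q, 0
8. ¬(r ∧ ¬q), 0
9. r, 0
10. q, 0
11. r, 1
12. ¬(r ∧ ¬q), 1
13. q, 1
14. ¬q, 2
15. ¬(r ∧ ¬q), 2
16. r, 2
17. q, 2
Accessibility: 0R0, 0R1, 0R2, 1R1, 2R2
Branch closes: q and ¬q both at 2.
All branches of the negation close; one closing branch shown above.

Valid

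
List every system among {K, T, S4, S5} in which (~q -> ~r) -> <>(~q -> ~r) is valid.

T, S4, S5

T-tableau for the negation ~((~q -> ~r) -> <>(~q -> ~r)):
1. ~((~q -> ~r) -> <>(~q -> ~r)), u
2. ~q -> ~r, u   [~->-rule on 1]
3. ~<>(~q -> ~r), u   [~->-rule on 1]
4. ~(~q -> ~r), u   [~<>-rule on 3 via uRu]
5. ~q, u   [~->-rule on 4]
6. r, u   [~->-rule on 4]
7. ~r, u   [->-rule on 2 (branches; this branch)]
Accessibility: uRu
Branch closes: r and ~r both at u.
Every branch closes (one shown): valid in T, hence also in S4, S5 (every theorem of T is a theorem of S4 and S5).
K-tableau for the negation ~((~q -> ~r) -> <>(~q -> ~r)):
1. ~((~q -> ~r) -> <>(~q -> ~r)), u
2. ~q -> ~r, u   [~->-rule on 1]
3. ~<>(~q -> ~r), u   [~->-rule on 1]
4. ~r, u   [->-rule on 2 (branches; this branch)]
Complete open branch: countermodel on a K-frame, so not valid in K.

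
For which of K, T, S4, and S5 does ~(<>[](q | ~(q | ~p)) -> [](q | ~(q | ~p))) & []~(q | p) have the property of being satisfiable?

T-tableau for the formula:
1. ~(<>[](q | ~(q | ~p)) -> [](q | ~(q | ~p))) & []~(q | p), w0
2. ~(<>[](q | ~(q | ~p)) -> [](q | ~(q | ~p))), w0
3. []~(q | p), w0
4. <>[](q | ~(q | ~p)), w0
5. ~[](q | ~(q | ~p)), w0
6. ~(q | p), w0
7. ~q, w0
8. ~p, w0
9. [](q | ~(q | ~p)), w1
10. ~(q | p), w1
11. ~q, w1
12. ~p, w1
13. q | ~(q | ~p), w1
14. ~(q | ~p), w1
15. p, w1
Accessibility: w0Rw0, w0Rw1, w1Rw1
Branch closes: p and ~p both at w1.
Every branch closes (one shown): unsatisfiable in T, hence also in S4, S5 (every S4/S5-frame is a T-frame).
K-tableau for the formula:
1. ~(<>[](q | ~(q | ~p)) -> [](q | ~(q | ~p))) & []~(q | p), w0
2. ~(<>[](q | ~(q | ~p)) -> [](q | ~(q | ~p))), w0
3. []~(q | p), w0
4. <>[](q | ~(q | ~p)), w0
5. ~[](q | ~(q | ~p)), w0
6. [](q | ~(q | ~p)), w1
7. ~(q | p), w1
8. ~q, w1
9. ~p, w1
10. ~(q | ~(q | ~p)), w2
11. ~q, w2
12. q | ~p, w2
13. ~(q | p), w2
14. ~p, w2
Accessibility: w0Rw1, w0Rw2
Complete open branch: satisfiable in K.

K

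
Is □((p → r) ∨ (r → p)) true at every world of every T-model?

Valid in T

Tableau for the negation ¬□((p → r) ∨ (r → p)):
1. ¬□((p → r) ∨ (r → p)), w0
2. ¬((p → r) ∨ (r → p)), w1
3. ¬(p → r), w1
4. ¬(r → p), w1
5. p, w1
6. ¬r, w1
7. r, w1
8. ¬p, w1
Accessibility: w0Rw0, w0Rw1, w1Rw1
Branch closes: r and ¬r both at w1.
All branches of the negation close; one closing branch shown above.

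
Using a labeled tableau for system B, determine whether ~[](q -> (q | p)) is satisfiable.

No, unsatisfiable

1. ~[](q -> (q | p)), w0
2. ~(q -> (q | p)), w1   [~[]-rule on 1: fresh world w1, w0Rw1]
3. q, w1   [~->-rule on 2]
4. ~(q | p), w1   [~->-rule on 2]
5. ~q, w1   [~|-rule on 4]
6. ~p, w1   [~|-rule on 4]
Accessibility: w0Rw0, w0Rw1, w1Rw0, w1Rw1
Branch closes: q and ~q both at w1.
(One branch shown.) All branches close.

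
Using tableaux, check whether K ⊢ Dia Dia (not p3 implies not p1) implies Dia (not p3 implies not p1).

Invalid (countermodel exists)

Tableau for the negation not (Dia Dia (not p3 implies not p1) implies Dia (not p3 implies not p1)):
1. not (Dia Dia (not p3 implies not p1) implies Dia (not p3 implies not p1)), u
2. Dia Dia (not p3 implies not p1), u
3. not Dia (not p3 implies not p1), u
4. Dia (not p3 implies not p1), v
5. not (not p3 implies not p1), v
6. not p3, v
7. p1, v
8. not p3 implies not p1, w
9. not p1, w
Accessibility: uRv, vRw
The negation has an open branch (countermodel exists).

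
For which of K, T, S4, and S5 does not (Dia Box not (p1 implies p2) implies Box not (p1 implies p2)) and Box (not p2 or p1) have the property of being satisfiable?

K, T, S4

S5-tableau for the formula:
1. not (Dia Box not (p1 implies p2) implies Box not (p1 implies p2)) and Box (not p2 or p1), w0
2. not (Dia Box not (p1 implies p2) implies Box not (p1 implies p2)), w0   [and-rule on 1]
3. Box (not p2 or p1), w0   [and-rule on 1]
4. Dia Box not (p1 implies p2), w0   [neg-implies-rule on 2]
5. not Box not (p1 implies p2), w0   [neg-implies-rule on 2]
6. not p2 or p1, w0   [Box-rule on 3 via w0Rw0]
7. p1, w0   [or-rule on 6 (branches; this branch)]
8. Box not (p1 implies p2), w1   [Dia-rule on 4: fresh world w1, w0Rw1]
9. not p2 or p1, w1   [Box-rule on 3 via w0Rw1]
10. not (p1 implies p2), w0   [Box-rule on 8 via w1Rw0]
11. not p2, w0   [neg-implies-rule on 10]
12. not (p1 implies p2), w1   [Box-rule on 8 via w1Rw1]
13. p1, w1   [neg-implies-rule on 12]
14. not p2, w1   [neg-implies-rule on 12]
15. p1 implies p2, w2   [neg-Box-rule on 5: fresh world w2, w0Rw2]
16. not p2 or p1, w2   [Box-rule on 3 via w0Rw2]
17. not (p1 implies p2), w2   [Box-rule on 8 via w1Rw2]
18. p1, w2   [neg-implies-rule on 17]
19. not p2, w2   [neg-implies-rule on 17]
20. p2, w2   [implies-rule on 15 (branches; this branch)]
Accessibility: w0Rw0, w0Rw1, w0Rw2, w1Rw0, w1Rw1, w1Rw2, w2Rw0, w2Rw1, w2Rw2
Branch closes: p2 and not p2 both at w2.
Every branch closes (one shown): unsatisfiable in S5.
S4-tableau for the formula:
1. not (Dia Box not (p1 implies p2) implies Box not (p1 implies p2)) and Box (not p2 or p1), w0
2. not (Dia Box not (p1 implies p2) implies Box not (p1 implies p2)), w0   [and-rule on 1]
3. Box (not p2 or p1), w0   [and-rule on 1]
4. Dia Box not (p1 implies p2), w0   [neg-implies-rule on 2]
5. not Box not (p1 implies p2), w0   [neg-implies-rule on 2]
6. not p2 or p1, w0   [Box-rule on 3 via w0Rw0]
7. p1, w0   [or-rule on 6 (branches; this branch)]
8. Box not (p1 implies p2), w1   [Dia-rule on 4: fresh world w1, w0Rw1]
9. not p2 or p1, w1   [Box-rule on 3 via w0Rw1]
10. not (p1 implies p2), w1   [Box-rule on 8 via w1Rw1]
11. p1, w1   [neg-implies-rule on 10]
12. not p2, w1   [neg-implies-rule on 10]
13. p1 implies p2, w2   [neg-Box-rule on 5: fresh world w2, w0Rw2]
14. not p2 or p1, w2   [Box-rule on 3 via w0Rw2]
15. p2, w2   [implies-rule on 13 (branches; this branch)]
16. p1, w2   [or-rule on 14 (branches; this branch)]
Accessibility: w0Rw0, w0Rw1, w0Rw2, w1Rw1, w2Rw2
Complete open branch: satisfiable in S4, hence also in K, T (this S4-model is also a K-model and a T-model).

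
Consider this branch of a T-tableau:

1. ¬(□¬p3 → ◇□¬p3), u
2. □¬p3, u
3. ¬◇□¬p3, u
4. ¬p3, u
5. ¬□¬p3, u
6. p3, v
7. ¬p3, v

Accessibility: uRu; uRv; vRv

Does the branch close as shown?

Both p3 and ¬p3 appear at v.

Yes, closed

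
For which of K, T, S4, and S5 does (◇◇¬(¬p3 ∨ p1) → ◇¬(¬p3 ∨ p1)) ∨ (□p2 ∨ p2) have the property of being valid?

T-tableau for the negation ¬((◇◇¬(¬p3 ∨ p1) → ◇¬(¬p3 ∨ p1)) ∨ (□p2 ∨ p2)):
1. ¬((◇◇¬(¬p3 ∨ p1) → ◇¬(¬p3 ∨ p1)) ∨ (□p2 ∨ p2)), u
2. ¬(◇◇¬(¬p3 ∨ p1) → ◇¬(¬p3 ∨ p1)), u   [¬∨-rule on 1]
3. ¬(□p2 ∨ p2), u   [¬∨-rule on 1]
4. ◇◇¬(¬p3 ∨ p1), u   [¬→-rule on 2]
5. ¬◇¬(¬p3 ∨ p1), u   [¬→-rule on 2]
6. ¬□p2, u   [¬∨-rule on 3]
7. ¬p2, u   [¬∨-rule on 3]
8. ¬p3 ∨ p1, u   [¬◇-rule on 5 via uRu]
9. p1, u   [∨-rule on 8 (branches; this branch)]
10. ◇¬(¬p3 ∨ p1), v   [◇-rule on 4: fresh world v, uRv]
11. ¬p3 ∨ p1, v   [¬◇-rule on 5 via uRv]
12. p1, v   [∨-rule on 11 (branches; this branch)]
13. ¬p2, w   [¬□-rule on 6: fresh world w, uRw]
14. ¬p3 ∨ p1, w   [¬◇-rule on 5 via uRw]
15. p1, w   [∨-rule on 14 (branches; this branch)]
16. ¬(¬p3 ∨ p1), x   [◇-rule on 10: fresh world x, vRx]
17. p3, x   [¬∨-rule on 16]
18. ¬p1, x   [¬∨-rule on 16]
Accessibility: uRu, uRv, uRw, vRv, vRx, wRw, xRx
Complete open branch: countermodel on a T-frame, so not valid in T, nor in K (the same frame is also a K-frame).
S4-tableau for the negation ¬((◇◇¬(¬p3 ∨ p1) → ◇¬(¬p3 ∨ p1)) ∨ (□p2 ∨ p2)):
1. ¬((◇◇¬(¬p3 ∨ p1) → ◇¬(¬p3 ∨ p1)) ∨ (□p2 ∨ p2)), u
2. ¬(◇◇¬(¬p3 ∨ p1) → ◇¬(¬p3 ∨ p1)), u   [¬∨-rule on 1]
3. ¬(□p2 ∨ p2), u   [¬∨-rule on 1]
4. ◇◇¬(¬p3 ∨ p1), u   [¬→-rule on 2]
5. ¬◇¬(¬p3 ∨ p1), u   [¬→-rule on 2]
6. ¬□p2, u   [¬∨-rule on 3]
7. ¬p2, u   [¬∨-rule on 3]
8. ¬p3 ∨ p1, u   [¬◇-rule on 5 via uRu]
9. p1, u   [∨-rule on 8 (branches; this branch)]
10. ◇¬(¬p3 ∨ p1), v   [◇-rule on 4: fresh world v, uRv]
11. ¬p3 ∨ p1, v   [¬◇-rule on 5 via uRv]
12. p1, v   [∨-rule on 11 (branches; this branch)]
13. ¬p2, w   [¬□-rule on 6: fresh world w, uRw]
14. ¬p3 ∨ p1, w   [¬◇-rule on 5 via uRw]
15. p1, w   [∨-rule on 14 (branches; this branch)]
16. ¬(¬p3 ∨ p1), x   [◇-rule on 10: fresh world x, vRx]
17. p3, x   [¬∨-rule on 16]
18. ¬p1, x   [¬∨-rule on 16]
19. ¬p3 ∨ p1, x   [¬◇-rule on 5 via uRx]
20. p1, x   [∨-rule on 19 (branches; this branch)]
Accessibility: uRu, uRv, uRw, uRx, vRv, vRx, wRw, xRx
Branch closes: p1 and ¬p1 both at x.
Every branch closes (one shown): valid in S4, hence also in S5 (every theorem of S4 is a theorem of S5).

S4, S5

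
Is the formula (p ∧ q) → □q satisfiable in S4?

1. (p ∧ q) → □q, 0
2. □q, 0   [→-rule on 1 (branches; this branch)]
3. q, 0   [□-rule on 2 via 0R0]
Accessibility: 0R0

Yes, satisfiable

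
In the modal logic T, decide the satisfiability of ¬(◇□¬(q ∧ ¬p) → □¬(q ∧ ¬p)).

1. ¬(◇□¬(q ∧ ¬p) → □¬(q ∧ ¬p)), 0
2. ◇□¬(q ∧ ¬p), 0
3. ¬□¬(q ∧ ¬p), 0
4. □¬(q ∧ ¬p), 1
5. ¬(q ∧ ¬p), 1
6. p, 1
7. q ∧ ¬p, 2
8. q, 2
9. ¬p, 2
Accessibility: 0R0, 0R1, 0R2, 1R1, 2R2

Yes, satisfiable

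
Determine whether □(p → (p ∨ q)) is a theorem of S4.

Tableau for the negation ¬□(p → (p ∨ q)):
1. ¬□(p → (p ∨ q)), u
2. ¬(p → (p ∨ q)), v
3. p, v
4. ¬(p ∨ q), v
5. ¬p, v
6. ¬q, v
Accessibility: uRu, uRv, vRv
Branch closes: p and ¬p both at v.
All branches of the negation close; one closing branch shown above.

Valid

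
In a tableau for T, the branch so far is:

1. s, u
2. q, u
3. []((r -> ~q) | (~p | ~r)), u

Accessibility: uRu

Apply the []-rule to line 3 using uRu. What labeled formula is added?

(r -> ~q) | (~p | ~r), u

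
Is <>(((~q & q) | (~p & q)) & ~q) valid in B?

Invalid (countermodel exists)

Tableau for the negation ~<>(((~q & q) | (~p & q)) & ~q):
1. ~<>(((~q & q) | (~p & q)) & ~q), w0
2. ~(((~q & q) | (~p & q)) & ~q), w0
3. q, w0
Accessibility: w0Rw0
The negation has an open branch (countermodel exists).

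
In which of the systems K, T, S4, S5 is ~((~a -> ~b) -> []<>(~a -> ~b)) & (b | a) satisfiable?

K, T, S4

S4-tableau for the formula:
1. ~((~a -> ~b) -> []<>(~a -> ~b)) & (b | a), 0
2. ~((~a -> ~b) -> []<>(~a -> ~b)), 0
3. b | a, 0
4. ~a -> ~b, 0
5. ~[]<>(~a -> ~b), 0
6. a, 0
7. ~b, 0
8. ~<>(~a -> ~b), 1
9. ~(~a -> ~b), 1
10. ~a, 1
11. b, 1
Accessibility: 0R0, 0R1, 1R1
Complete open branch: satisfiable in S4, hence also in K, T (this S4-model is also a K-model and a T-model).
S5-tableau for the formula:
1. ~((~a -> ~b) -> []<>(~a -> ~b)) & (b | a), 0
2. ~((~a -> ~b) -> []<>(~a -> ~b)), 0
3. b | a, 0
4. ~a -> ~b, 0
5. ~[]<>(~a -> ~b), 0
6. a, 0
7. ~b, 0
8. ~<>(~a -> ~b), 1
9. ~(~a -> ~b), 0
10. ~a, 0
11. b, 0
Accessibility: 0R0, 0R1, 1R0, 1R1
Branch closes: a and ~a both at 0.
Every branch closes (one shown): unsatisfiable in S5.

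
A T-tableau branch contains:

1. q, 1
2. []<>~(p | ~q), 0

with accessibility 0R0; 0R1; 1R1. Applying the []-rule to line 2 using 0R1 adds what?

<>~(p | ~q), 1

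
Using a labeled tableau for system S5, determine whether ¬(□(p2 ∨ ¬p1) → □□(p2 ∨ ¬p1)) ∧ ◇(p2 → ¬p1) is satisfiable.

No, unsatisfiable

1. ¬(□(p2 ∨ ¬p1) → □□(p2 ∨ ¬p1)) ∧ ◇(p2 → ¬p1), u
2. ¬(□(p2 ∨ ¬p1) → □□(p2 ∨ ¬p1)), u
3. ◇(p2 → ¬p1), u
4. □(p2 ∨ ¬p1), u
5. ¬□□(p2 ∨ ¬p1), u
6. p2 ∨ ¬p1, u
7. ¬p1, u
8. p2 → ¬p1, v
9. p2 ∨ ¬p1, v
10. ¬p1, v
11. ¬□(p2 ∨ ¬p1), w
12. p2 ∨ ¬p1, w
13. ¬p1, w
14. ¬(p2 ∨ ¬p1), x
15. ¬p2, x
16. p1, x
17. p2 ∨ ¬p1, x
18. ¬p1, x
Accessibility: uRu, uRv, uRw, uRx, vRu, vRv, vRw, vRx, wRu, wRv, wRw, wRx, xRu, xRv, xRw, xRx
Branch closes: p1 and ¬p1 both at x.
(One branch shown.) All branches close.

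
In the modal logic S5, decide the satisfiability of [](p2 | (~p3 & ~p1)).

1. [](p2 | (~p3 & ~p1)), w0
2. p2 | (~p3 & ~p1), w0   [[]-rule on 1 via w0Rw0]
3. ~p3 & ~p1, w0   [|-rule on 2 (branches; this branch)]
4. ~p3, w0   [&-rule on 3]
5. ~p1, w0   [&-rule on 3]
Accessibility: w0Rw0

Satisfiable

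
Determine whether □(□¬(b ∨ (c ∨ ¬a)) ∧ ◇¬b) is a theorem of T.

Invalid (countermodel exists)

Tableau for the negation ¬□(□¬(b ∨ (c ∨ ¬a)) ∧ ◇¬b):
1. ¬□(□¬(b ∨ (c ∨ ¬a)) ∧ ◇¬b), u
2. ¬(□¬(b ∨ (c ∨ ¬a)) ∧ ◇¬b), v
3. ¬◇¬b, v
4. b, v
Accessibility: uRu, uRv, vRv
The negation has an open branch (countermodel exists).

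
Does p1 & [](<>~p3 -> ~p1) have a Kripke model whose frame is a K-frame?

Satisfiable

1. p1 & [](<>~p3 -> ~p1), 0
2. p1, 0   [&-rule on 1]
3. [](<>~p3 -> ~p1), 0   [&-rule on 1]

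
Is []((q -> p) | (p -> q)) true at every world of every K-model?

Valid

Tableau for the negation ~[]((q -> p) | (p -> q)):
1. ~[]((q -> p) | (p -> q)), 0
2. ~((q -> p) | (p -> q)), 1
3. ~(q -> p), 1
4. ~(p -> q), 1
5. q, 1
6. ~p, 1
7. p, 1
8. ~q, 1
Accessibility: 0R1
Branch closes: p and ~p both at 1.
All branches of the negation close; one closing branch shown above.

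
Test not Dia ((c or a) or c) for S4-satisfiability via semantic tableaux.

1. not Dia ((c or a) or c), w0
2. not ((c or a) or c), w0
3. not (c or a), w0
4. not c, w0
5. not a, w0
Accessibility: w0Rw0

Yes, satisfiable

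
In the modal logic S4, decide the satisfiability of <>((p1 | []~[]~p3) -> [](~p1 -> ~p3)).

Satisfiable

1. <>((p1 | []~[]~p3) -> [](~p1 -> ~p3)), 0
2. (p1 | []~[]~p3) -> [](~p1 -> ~p3), 1
3. [](~p1 -> ~p3), 1
4. ~p1 -> ~p3, 1
5. ~p3, 1
Accessibility: 0R0, 0R1, 1R1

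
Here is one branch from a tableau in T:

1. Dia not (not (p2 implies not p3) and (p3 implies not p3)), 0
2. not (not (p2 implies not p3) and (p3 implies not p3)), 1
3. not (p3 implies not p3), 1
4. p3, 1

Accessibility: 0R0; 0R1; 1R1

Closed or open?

Not closed

No world carries both an atom and its negation.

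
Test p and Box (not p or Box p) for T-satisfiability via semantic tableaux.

Satisfiable

1. p and Box (not p or Box p), u
2. p, u
3. Box (not p or Box p), u
4. not p or Box p, u
5. Box p, u
Accessibility: uRu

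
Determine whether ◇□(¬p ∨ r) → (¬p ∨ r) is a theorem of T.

Invalid (countermodel exists)

Tableau for the negation ¬(◇□(¬p ∨ r) → (¬p ∨ r)):
1. ¬(◇□(¬p ∨ r) → (¬p ∨ r)), w0
2. ◇□(¬p ∨ r), w0
3. ¬(¬p ∨ r), w0
4. p, w0
5. ¬r, w0
6. □(¬p ∨ r), w1
7. ¬p ∨ r, w1
8. r, w1
Accessibility: w0Rw0, w0Rw1, w1Rw1
The negation has an open branch (countermodel exists).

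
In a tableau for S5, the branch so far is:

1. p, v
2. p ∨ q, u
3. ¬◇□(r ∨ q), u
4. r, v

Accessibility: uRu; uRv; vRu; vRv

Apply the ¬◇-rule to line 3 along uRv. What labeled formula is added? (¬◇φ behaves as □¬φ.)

¬□(r ∨ q), v

¬◇φ behaves as □¬φ: propagate the negated body to each accessible world.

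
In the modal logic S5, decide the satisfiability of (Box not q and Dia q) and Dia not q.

Unsatisfiable (every branch closes)

1. (Box not q and Dia q) and Dia not q, 0
2. Box not q and Dia q, 0
3. Dia not q, 0
4. Box not q, 0
5. Dia q, 0
6. not q, 0
7. not q, 1
8. q, 2
9. not q, 2
Accessibility: 0R0, 0R1, 0R2, 1R0, 1R1, 1R2, 2R0, 2R1, 2R2
Branch closes: q and not q both at 2.
All branches of the tableau close; one closing branch shown above.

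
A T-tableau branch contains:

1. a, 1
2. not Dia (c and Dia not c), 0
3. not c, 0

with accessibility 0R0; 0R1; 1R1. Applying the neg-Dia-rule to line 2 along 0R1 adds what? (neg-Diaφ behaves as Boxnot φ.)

neg-Diaφ behaves as Boxnot φ: propagate the negated body to each accessible world.

not (c and Dia not c), 1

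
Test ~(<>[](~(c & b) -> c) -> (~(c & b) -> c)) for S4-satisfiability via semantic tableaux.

Satisfiable (open branch found)

1. ~(<>[](~(c & b) -> c) -> (~(c & b) -> c)), u
2. <>[](~(c & b) -> c), u   [~->-rule on 1]
3. ~(~(c & b) -> c), u   [~->-rule on 1]
4. ~(c & b), u   [~->-rule on 3]
5. ~c, u   [~->-rule on 3]
6. ~b, u   [~&-rule on 4 (branches; this branch)]
7. [](~(c & b) -> c), v   [<>-rule on 2: fresh world v, uRv]
8. ~(c & b) -> c, v   [[]-rule on 7 via vRv]
9. c, v   [->-rule on 8 (branches; this branch)]
Accessibility: uRu, uRv, vRv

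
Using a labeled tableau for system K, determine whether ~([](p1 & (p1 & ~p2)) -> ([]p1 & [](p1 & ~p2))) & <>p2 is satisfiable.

Unsatisfiable (every branch closes)

1. ~([](p1 & (p1 & ~p2)) -> ([]p1 & [](p1 & ~p2))) & <>p2, u
2. ~([](p1 & (p1 & ~p2)) -> ([]p1 & [](p1 & ~p2))), u
3. <>p2, u
4. [](p1 & (p1 & ~p2)), u
5. ~([]p1 & [](p1 & ~p2)), u
6. ~[](p1 & ~p2), u
7. p2, v
8. p1 & (p1 & ~p2), v
9. p1, v
10. p1 & ~p2, v
11. ~p2, v
Accessibility: uRv
Branch closes: p2 and ~p2 both at v.
(One branch shown.) All branches close.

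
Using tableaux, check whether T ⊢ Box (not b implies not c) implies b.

Not valid

Tableau for the negation not (Box (not b implies not c) implies b):
1. not (Box (not b implies not c) implies b), 0
2. Box (not b implies not c), 0
3. not b, 0
4. not b implies not c, 0
5. not c, 0
Accessibility: 0R0
The negation has an open branch (countermodel exists).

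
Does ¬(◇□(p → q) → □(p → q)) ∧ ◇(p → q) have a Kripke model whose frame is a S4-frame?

Satisfiable (open branch found)

1. ¬(◇□(p → q) → □(p → q)) ∧ ◇(p → q), u
2. ¬(◇□(p → q) → □(p → q)), u
3. ◇(p → q), u
4. ◇□(p → q), u
5. ¬□(p → q), u
6. p → q, v
7. q, v
8. □(p → q), w
9. p → q, w
10. q, w
11. ¬(p → q), x
12. p, x
13. ¬q, x
Accessibility: uRu, uRv, uRw, uRx, vRv, wRw, xRx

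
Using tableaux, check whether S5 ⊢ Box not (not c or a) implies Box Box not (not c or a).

Tableau for the negation not (Box not (not c or a) implies Box Box not (not c or a)):
1. not (Box not (not c or a) implies Box Box not (not c or a)), 0
2. Box not (not c or a), 0
3. not Box Box not (not c or a), 0
4. not (not c or a), 0
5. c, 0
6. not a, 0
7. not Box not (not c or a), 1
8. not (not c or a), 1
9. c, 1
10. not a, 1
11. not c or a, 2
12. not (not c or a), 2
13. c, 2
14. not a, 2
15. a, 2
Accessibility: 0R0, 0R1, 0R2, 1R0, 1R1, 1R2, 2R0, 2R1, 2R2
Branch closes: a and not a both at 2.
All branches of the negation close; one closing branch shown above.

Yes, valid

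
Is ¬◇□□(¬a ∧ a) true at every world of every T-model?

Yes, valid

Tableau for the negation ◇□□(¬a ∧ a):
1. ◇□□(¬a ∧ a), 0
2. □□(¬a ∧ a), 1   [◇-rule on 1: fresh world 1, 0R1]
3. □(¬a ∧ a), 1   [□-rule on 2 via 1R1]
4. ¬a ∧ a, 1   [□-rule on 3 via 1R1]
5. ¬a, 1   [∧-rule on 4]
6. a, 1   [∧-rule on 4]
Accessibility: 0R0, 0R1, 1R1
Branch closes: a and ¬a both at 1.
All branches of the negation close; one closing branch shown above.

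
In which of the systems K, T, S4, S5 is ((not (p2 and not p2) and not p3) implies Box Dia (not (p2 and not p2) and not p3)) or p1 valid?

S5

S5-tableau for the negation not (((not (p2 and not p2) and not p3) implies Box Dia (not (p2 and not p2) and not p3)) or p1):
1. not (((not (p2 and not p2) and not p3) implies Box Dia (not (p2 and not p2) and not p3)) or p1), w0
2. not ((not (p2 and not p2) and not p3) implies Box Dia (not (p2 and not p2) and not p3)), w0
3. not p1, w0
4. not (p2 and not p2) and not p3, w0
5. not Box Dia (not (p2 and not p2) and not p3), w0
6. not (p2 and not p2), w0
7. not p3, w0
8. p2, w0
9. not Dia (not (p2 and not p2) and not p3), w1
10. not (not (p2 and not p2) and not p3), w0
11. not (not (p2 and not p2) and not p3), w1
12. p2 and not p2, w0
13. not p2, w0
Accessibility: w0Rw0, w0Rw1, w1Rw0, w1Rw1
Branch closes: p2 and not p2 both at w0.
Every branch closes (one shown): valid in S5.
S4-tableau for the negation not (((not (p2 and not p2) and not p3) implies Box Dia (not (p2 and not p2) and not p3)) or p1):
1. not (((not (p2 and not p2) and not p3) implies Box Dia (not (p2 and not p2) and not p3)) or p1), w0
2. not ((not (p2 and not p2) and not p3) implies Box Dia (not (p2 and not p2) and not p3)), w0
3. not p1, w0
4. not (p2 and not p2) and not p3, w0
5. not Box Dia (not (p2 and not p2) and not p3), w0
6. not (p2 and not p2), w0
7. not p3, w0
8. p2, w0
9. not Dia (not (p2 and not p2) and not p3), w1
10. not (not (p2 and not p2) and not p3), w1
11. p3, w1
Accessibility: w0Rw0, w0Rw1, w1Rw1
Complete open branch: countermodel on an S4-frame, so not valid in S4, nor in K, T (the same frame is also a K-frame and a T-frame).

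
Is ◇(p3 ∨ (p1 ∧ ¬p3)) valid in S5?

Tableau for the negation ¬◇(p3 ∨ (p1 ∧ ¬p3)):
1. ¬◇(p3 ∨ (p1 ∧ ¬p3)), w0
2. ¬(p3 ∨ (p1 ∧ ¬p3)), w0   [¬◇-rule on 1 via w0Rw0]
3. ¬p3, w0   [¬∨-rule on 2]
4. ¬(p1 ∧ ¬p3), w0   [¬∨-rule on 2]
5. ¬p1, w0   [¬∧-rule on 4 (branches; this branch)]
Accessibility: w0Rw0
The negation has an open branch (countermodel exists).

No, not valid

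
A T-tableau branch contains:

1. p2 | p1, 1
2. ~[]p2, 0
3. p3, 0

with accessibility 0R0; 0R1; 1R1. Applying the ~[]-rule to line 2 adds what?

a fresh world 2 with 0R2, and ~p2 at 2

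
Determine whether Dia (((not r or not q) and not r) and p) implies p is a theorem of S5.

Tableau for the negation not (Dia (((not r or not q) and not r) and p) implies p):
1. not (Dia (((not r or not q) and not r) and p) implies p), w0
2. Dia (((not r or not q) and not r) and p), w0
3. not p, w0
4. ((not r or not q) and not r) and p, w1
5. (not r or not q) and not r, w1
6. p, w1
7. not r or not q, w1
8. not r, w1
9. not q, w1
Accessibility: w0Rw0, w0Rw1, w1Rw0, w1Rw1
The negation has an open branch (countermodel exists).

Not valid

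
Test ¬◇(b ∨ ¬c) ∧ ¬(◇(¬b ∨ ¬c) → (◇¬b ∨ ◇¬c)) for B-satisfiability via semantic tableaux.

1. ¬◇(b ∨ ¬c) ∧ ¬(◇(¬b ∨ ¬c) → (◇¬b ∨ ◇¬c)), w0
2. ¬◇(b ∨ ¬c), w0
3. ¬(◇(¬b ∨ ¬c) → (◇¬b ∨ ◇¬c)), w0
4. ◇(¬b ∨ ¬c), w0
5. ¬(◇¬b ∨ ◇¬c), w0
6. ¬◇¬b, w0
7. ¬◇¬c, w0
8. ¬(b ∨ ¬c), w0
9. ¬b, w0
10. c, w0
11. b, w0
Accessibility: w0Rw0
Branch closes: b and ¬b both at w0.
(One branch shown.) All branches close.

No, unsatisfiable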